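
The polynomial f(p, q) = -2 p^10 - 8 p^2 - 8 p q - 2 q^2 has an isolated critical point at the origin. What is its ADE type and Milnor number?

Type A_{9}, Milnor number mu = 9.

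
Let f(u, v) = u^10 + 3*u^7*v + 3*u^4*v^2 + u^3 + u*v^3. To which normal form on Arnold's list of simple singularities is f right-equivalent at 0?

E_7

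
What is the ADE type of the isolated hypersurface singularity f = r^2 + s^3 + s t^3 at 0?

The Hessian of f at 0 has rank 1. Corank 2; j^3 = s^3 is a perfect cube, so E-series; the 4-jet and mu = 7 give E_7.

E_{7}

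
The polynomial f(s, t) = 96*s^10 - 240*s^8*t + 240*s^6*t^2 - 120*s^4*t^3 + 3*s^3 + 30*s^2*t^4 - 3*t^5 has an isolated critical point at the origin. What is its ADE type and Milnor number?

The Hessian of f at 0 has rank 0. Corank 2; j^3 = 3*s^3 is a perfect cube, so E-series; the 5-jet and mu = 8 give E_8.

Type E_{8}, Milnor number mu = 8.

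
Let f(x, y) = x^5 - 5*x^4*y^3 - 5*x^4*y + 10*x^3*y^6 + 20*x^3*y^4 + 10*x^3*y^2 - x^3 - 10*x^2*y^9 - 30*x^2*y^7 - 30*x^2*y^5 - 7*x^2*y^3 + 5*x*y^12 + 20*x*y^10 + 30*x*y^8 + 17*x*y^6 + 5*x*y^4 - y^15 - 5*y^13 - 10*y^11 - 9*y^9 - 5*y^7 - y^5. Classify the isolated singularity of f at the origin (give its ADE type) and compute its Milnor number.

Type E_8, Milnor number mu = 8.

The Hessian of f at 0 has rank 0. Corank 2; j^3 = -x^3 is a perfect cube, so E-series; the 5-jet and mu = 8 give E_8.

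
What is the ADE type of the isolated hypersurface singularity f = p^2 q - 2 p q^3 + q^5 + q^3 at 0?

The Hessian of f at 0 has rank 0. Corank 2; j^3 = q*(p^2 + q^2) splits into three distinct lines over C (the quadratic factor has nonzero discriminant), so D_4.

D4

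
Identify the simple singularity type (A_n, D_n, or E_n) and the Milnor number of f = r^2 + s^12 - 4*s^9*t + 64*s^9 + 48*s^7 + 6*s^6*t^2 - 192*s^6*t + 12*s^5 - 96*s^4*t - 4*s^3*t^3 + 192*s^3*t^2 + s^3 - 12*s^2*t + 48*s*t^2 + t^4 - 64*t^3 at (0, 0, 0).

Type E_6, Milnor number mu = 6.

The Hessian of f at 0 has rank 1. Corank 2; j^3 = (s - 4*t)^3 is a perfect cube, so E-series; the 4-jet and mu = 6 give E_6.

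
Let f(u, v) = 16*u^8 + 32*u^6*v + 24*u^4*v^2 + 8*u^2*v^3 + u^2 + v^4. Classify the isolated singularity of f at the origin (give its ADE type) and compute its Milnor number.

Type A_3, Milnor number mu = 3.

The Hessian of f at 0 has rank 1. Corank 1: A-series; mu = 3 gives A_3.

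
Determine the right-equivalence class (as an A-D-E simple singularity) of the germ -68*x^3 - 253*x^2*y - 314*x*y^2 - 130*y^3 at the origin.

D_{4}

The Hessian of f at 0 has rank 0. Corank 2; j^3 = -(4*x + 5*y)*(17*x^2 + 42*x*y + 26*y^2) splits into three distinct lines over C (the quadratic factor has nonzero discriminant), so D_4.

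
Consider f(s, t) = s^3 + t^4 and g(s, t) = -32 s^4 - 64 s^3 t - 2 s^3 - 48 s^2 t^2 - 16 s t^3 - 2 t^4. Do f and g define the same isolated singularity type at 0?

Yes.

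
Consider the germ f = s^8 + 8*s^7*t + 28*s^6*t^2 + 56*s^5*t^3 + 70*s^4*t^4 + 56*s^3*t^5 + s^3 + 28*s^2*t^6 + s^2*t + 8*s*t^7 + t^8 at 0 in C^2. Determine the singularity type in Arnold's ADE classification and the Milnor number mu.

The Hessian of f at 0 is [[0, 0], [0, 0]] with rank 0, so corank 2. A Groebner basis of the Jacobian ideal J(f) in C{s,t} is {-s*t/8 + t^7, s*t^2, s^2 + s*t}; counting standard monomials gives mu = 9. Corank 2; j^3 = s^2*(s + t) has shape L^2 M (L != M), so D-series; mu = 9 gives D_9.

Type D_9, Milnor number mu = 9.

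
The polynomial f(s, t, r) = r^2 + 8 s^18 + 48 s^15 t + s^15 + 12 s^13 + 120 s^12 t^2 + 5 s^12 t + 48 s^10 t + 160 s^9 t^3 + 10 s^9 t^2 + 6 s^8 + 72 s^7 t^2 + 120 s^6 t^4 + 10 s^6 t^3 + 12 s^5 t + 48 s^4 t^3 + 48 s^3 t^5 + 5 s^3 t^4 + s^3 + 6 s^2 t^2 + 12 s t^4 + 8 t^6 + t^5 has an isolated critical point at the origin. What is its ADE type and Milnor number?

Type E_8, Milnor number mu = 8.

The Hessian of f at 0 has rank 1. Corank 2; j^3 = s^3 is a perfect cube, so E-series; the 5-jet and mu = 8 give E_8.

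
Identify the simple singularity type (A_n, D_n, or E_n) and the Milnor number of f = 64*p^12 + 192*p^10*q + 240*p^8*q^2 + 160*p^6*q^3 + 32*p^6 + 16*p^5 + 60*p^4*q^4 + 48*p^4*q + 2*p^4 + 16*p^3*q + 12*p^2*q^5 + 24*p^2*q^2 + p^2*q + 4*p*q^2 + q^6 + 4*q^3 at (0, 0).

The Hessian of f at 0 has rank 0. Corank 2; j^3 = q*(p + 2*q)^2 has shape L^2 M (L != M), so D-series; mu = 7 gives D_7.

Type D7, Milnor number mu = 7.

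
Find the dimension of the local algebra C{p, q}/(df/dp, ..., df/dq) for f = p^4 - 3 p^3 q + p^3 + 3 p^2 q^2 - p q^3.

7

The Hessian of f at 0 has rank 0. Corank 2; j^3 = p^3 is a perfect cube, so E-series; the 4-jet and mu = 7 give E_7.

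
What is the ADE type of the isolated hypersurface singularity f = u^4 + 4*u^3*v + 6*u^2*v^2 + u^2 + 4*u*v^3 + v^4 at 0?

The Hessian of f at 0 has rank 1. Corank 1: A-series; mu = 3 gives A_3.

A3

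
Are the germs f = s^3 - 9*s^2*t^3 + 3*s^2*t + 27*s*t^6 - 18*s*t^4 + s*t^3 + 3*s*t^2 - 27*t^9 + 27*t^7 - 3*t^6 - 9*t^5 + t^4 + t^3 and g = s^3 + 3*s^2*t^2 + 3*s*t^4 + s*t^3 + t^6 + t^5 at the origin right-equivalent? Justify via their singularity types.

Yes.

The Hessian of f at 0 has rank 0. Corank 2; j^3 = (s + t)^3 is a perfect cube, so E-series; the 4-jet and mu = 7 give E_7. The Hessian of g at 0 has rank 0. Corank 2; j^3 = s^3 is a perfect cube, so E-series; the 4-jet and mu = 7 give E_7. Both have type E_7, hence right-equivalent.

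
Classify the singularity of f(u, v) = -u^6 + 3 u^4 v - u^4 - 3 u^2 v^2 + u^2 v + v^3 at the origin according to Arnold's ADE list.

D4

The Hessian of f at 0 is [[0, 0], [0, 0]] with rank 0, so corank 2. A Groebner basis of the Jacobian ideal J(f) in C{u,v} is {v^3, u^2 + 3*v^2, u*v}; counting standard monomials gives mu = 4. Corank 2; j^3 = v*(u^2 + v^2) splits into three distinct lines over C (the quadratic factor has nonzero discriminant), so D_4.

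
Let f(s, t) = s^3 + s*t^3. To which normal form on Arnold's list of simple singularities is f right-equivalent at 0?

E7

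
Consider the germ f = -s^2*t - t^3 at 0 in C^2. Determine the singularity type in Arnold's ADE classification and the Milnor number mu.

The Hessian of f at 0 has rank 0. Corank 2; j^3 = -t*(s^2 + t^2) splits into three distinct lines over C (the quadratic factor has nonzero discriminant), so D_4.

Type D4, Milnor number mu = 4.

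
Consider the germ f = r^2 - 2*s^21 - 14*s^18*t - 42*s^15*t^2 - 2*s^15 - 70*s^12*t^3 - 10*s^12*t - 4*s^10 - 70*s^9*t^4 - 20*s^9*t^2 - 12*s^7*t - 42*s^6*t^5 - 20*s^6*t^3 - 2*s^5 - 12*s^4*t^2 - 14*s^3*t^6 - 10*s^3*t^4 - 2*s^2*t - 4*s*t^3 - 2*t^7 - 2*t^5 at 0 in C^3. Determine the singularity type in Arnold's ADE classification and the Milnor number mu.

Type D_8, Milnor number mu = 8.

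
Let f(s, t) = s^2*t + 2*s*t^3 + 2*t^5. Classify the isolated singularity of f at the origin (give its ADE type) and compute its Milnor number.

Type D_{6}, Milnor number mu = 6.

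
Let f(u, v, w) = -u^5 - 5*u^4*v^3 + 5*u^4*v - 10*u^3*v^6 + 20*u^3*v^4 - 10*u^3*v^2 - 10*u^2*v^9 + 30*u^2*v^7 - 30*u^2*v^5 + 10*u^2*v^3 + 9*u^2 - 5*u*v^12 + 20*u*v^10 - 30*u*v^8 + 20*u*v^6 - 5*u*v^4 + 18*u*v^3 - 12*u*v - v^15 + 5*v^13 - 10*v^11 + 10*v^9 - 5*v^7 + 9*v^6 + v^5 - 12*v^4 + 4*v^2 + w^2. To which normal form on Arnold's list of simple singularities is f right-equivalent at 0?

A4

The Hessian of f at 0 has rank 2. Corank 1: A-series; mu = 4 gives A_4.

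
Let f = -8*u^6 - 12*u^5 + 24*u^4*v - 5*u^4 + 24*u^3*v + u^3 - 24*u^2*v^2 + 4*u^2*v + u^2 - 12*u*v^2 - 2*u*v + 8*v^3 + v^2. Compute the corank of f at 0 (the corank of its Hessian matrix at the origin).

1

Hessian at 0 has rank 1.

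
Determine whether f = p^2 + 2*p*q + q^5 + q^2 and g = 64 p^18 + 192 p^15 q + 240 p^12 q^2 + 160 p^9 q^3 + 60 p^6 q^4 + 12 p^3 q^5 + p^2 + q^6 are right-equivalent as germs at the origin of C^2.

The Hessian of f at 0 has rank 1. Corank 1: A-series; mu = 4 gives A_4. The Hessian of g at 0 has rank 1. Corank 1: A-series; mu = 5 gives A_5. f is A_4 but g is A_5, hence not right-equivalent.

No.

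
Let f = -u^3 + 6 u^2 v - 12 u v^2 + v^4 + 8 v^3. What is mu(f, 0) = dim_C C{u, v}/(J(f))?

The Hessian of f at 0 has rank 0. Corank 2; j^3 = -(u - 2*v)^3 is a perfect cube, so E-series; the 4-jet and mu = 6 give E_6.

6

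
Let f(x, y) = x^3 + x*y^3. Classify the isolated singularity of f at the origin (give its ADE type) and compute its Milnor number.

Type E7, Milnor number mu = 7.

The Hessian of f at 0 has rank 0. Corank 2; j^3 = x^3 is a perfect cube, so E-series; the 4-jet and mu = 7 give E_7.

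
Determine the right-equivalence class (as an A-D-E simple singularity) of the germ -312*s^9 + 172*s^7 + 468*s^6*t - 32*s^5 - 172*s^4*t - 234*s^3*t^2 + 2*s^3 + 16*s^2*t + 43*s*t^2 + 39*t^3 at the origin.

The Hessian of f at 0 has rank 0. Corank 2; j^3 = (s + 3*t)*(2*s^2 + 10*s*t + 13*t^2) splits into three distinct lines over C (the quadratic factor has nonzero discriminant), so D_4.

D_{4}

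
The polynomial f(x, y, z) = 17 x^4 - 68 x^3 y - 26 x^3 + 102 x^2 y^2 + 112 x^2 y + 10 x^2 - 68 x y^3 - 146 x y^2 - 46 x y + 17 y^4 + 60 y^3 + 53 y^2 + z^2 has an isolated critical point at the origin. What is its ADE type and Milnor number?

The Hessian of f at 0 is [[20, -46, 0], [-46, 106, 0], [0, 0, 2]] with rank 3, so corank 0. A Groebner basis of the Jacobian ideal J(f) in C{x,y,z} is {x, y, z}; counting standard monomials gives mu = 1. Corank 0: nondegenerate Morse point, so A_1.

Type A1, Milnor number mu = 1.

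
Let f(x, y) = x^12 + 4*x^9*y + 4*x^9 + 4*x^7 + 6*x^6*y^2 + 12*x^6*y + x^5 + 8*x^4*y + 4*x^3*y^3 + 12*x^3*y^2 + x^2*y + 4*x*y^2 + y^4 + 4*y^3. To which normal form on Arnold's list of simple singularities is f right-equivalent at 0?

The Hessian of f at 0 has rank 0. Corank 2; j^3 = y*(x + 2*y)^2 has shape L^2 M (L != M), so D-series; mu = 5 gives D_5.

D_5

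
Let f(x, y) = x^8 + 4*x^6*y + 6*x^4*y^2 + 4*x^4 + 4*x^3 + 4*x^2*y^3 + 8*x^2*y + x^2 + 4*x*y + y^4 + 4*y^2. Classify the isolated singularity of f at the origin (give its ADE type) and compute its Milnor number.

Type A_{3}, Milnor number mu = 3.

The Hessian of f at 0 has rank 1. Corank 1: A-series; mu = 3 gives A_3.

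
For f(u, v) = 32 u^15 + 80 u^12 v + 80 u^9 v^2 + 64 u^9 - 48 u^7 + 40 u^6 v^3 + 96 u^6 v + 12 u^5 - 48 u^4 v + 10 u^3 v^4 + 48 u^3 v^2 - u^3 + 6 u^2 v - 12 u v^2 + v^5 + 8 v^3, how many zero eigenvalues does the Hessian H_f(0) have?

Hessian at 0 has rank 0.

2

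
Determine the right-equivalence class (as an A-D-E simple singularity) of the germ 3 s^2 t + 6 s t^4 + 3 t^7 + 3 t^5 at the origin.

The Hessian of f at 0 has rank 0. Corank 2; j^3 = 3*s^2*t has shape L^2 M (L != M), so D-series; mu = 6 gives D_6.

D_{6}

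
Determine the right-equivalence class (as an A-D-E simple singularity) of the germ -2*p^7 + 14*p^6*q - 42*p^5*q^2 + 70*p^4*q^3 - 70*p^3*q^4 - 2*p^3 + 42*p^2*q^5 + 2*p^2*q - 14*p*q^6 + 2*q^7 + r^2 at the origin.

D_{8}

The Hessian of f at 0 is [[0, 0, 0], [0, 0, 0], [0, 0, 2]] with rank 1, so corank 2. A Groebner basis of the Jacobian ideal J(f) in C{p,q,r} is {p*q/7 + q^6, p*q^2, p^2 - p*q, r}; counting standard monomials gives mu = 8. Corank 2; j^3 = -2*p^2*(p - q) has shape L^2 M (L != M), so D-series; mu = 8 gives D_8.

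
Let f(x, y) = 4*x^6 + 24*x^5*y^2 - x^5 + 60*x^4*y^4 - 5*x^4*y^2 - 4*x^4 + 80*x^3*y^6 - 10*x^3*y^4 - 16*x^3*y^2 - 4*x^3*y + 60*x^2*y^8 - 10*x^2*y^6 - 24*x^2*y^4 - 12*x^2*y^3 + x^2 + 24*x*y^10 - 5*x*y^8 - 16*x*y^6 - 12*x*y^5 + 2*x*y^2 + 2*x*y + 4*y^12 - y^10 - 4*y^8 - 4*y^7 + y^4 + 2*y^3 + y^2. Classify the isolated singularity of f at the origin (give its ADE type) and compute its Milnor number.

Type A_4, Milnor number mu = 4.

The Hessian of f at 0 has rank 1. Corank 1: A-series; mu = 4 gives A_4.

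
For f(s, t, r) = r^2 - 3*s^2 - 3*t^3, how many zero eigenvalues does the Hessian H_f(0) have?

Hessian at 0 has rank 2.

1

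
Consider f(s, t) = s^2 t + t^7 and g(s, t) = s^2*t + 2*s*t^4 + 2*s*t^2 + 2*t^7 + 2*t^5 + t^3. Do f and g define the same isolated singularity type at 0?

Yes.

The Hessian of f at 0 has rank 0. Corank 2; j^3 = s^2*t has shape L^2 M (L != M), so D-series; mu = 8 gives D_8. The Hessian of g at 0 has rank 0. Corank 2; j^3 = t*(s + t)^2 has shape L^2 M (L != M), so D-series; mu = 8 gives D_8. Both have type D_8, hence right-equivalent.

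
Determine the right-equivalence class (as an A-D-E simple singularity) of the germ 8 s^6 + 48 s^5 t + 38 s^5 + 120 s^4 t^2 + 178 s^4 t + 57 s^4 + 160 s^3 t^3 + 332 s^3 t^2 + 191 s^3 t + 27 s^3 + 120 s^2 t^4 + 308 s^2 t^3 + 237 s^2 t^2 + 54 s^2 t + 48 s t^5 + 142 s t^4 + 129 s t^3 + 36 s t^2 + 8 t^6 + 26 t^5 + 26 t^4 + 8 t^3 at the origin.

The Hessian of f at 0 is [[0, 0], [0, 0]] with rank 0, so corank 2. A Groebner basis of the Jacobian ideal J(f) in C{s,t} is {-19683*s^2/125 - 26244*s*t/125 + t^4 - 27*t^3/125 - 8748*t^2/125, s^3 + 1674*s^2/125 + 2232*s*t/125 + 118*t^3/375 + 744*t^2/125, s^2*t - 1701*s^2/125 - 2268*s*t/125 - 521*t^3/1125 - 756*t^2/125, 1296*s^2/125 + s*t^2 + 1728*s*t/125 + 766*t^3/1125 + 576*t^2/125}; counting standard monomials gives mu = 7. Corank 2; j^3 = (3*s + 2*t)^3 is a perfect cube, so E-series; the 4-jet and mu = 7 give E_7.

E_{7}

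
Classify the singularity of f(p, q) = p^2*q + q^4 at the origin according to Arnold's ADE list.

The Hessian of f at 0 is [[0, 0], [0, 0]] with rank 0, so corank 2. A Groebner basis of the Jacobian ideal J(f) in C{p,q} is {p^3, p^2/4 + q^3, p*q}; counting standard monomials gives mu = 5. Corank 2; j^3 = p^2*q has shape L^2 M (L != M), so D-series; mu = 5 gives D_5.

D_5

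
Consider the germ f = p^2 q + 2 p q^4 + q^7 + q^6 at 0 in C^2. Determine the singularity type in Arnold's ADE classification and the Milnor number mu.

The Hessian of f at 0 is [[0, 0], [0, 0]] with rank 0, so corank 2. A Groebner basis of the Jacobian ideal J(f) in C{p,q} is {p*q + q^4, p^3, p^2*q, -p^2/6 + p*q^2}; counting standard monomials gives mu = 7. Corank 2; j^3 = p^2*q has shape L^2 M (L != M), so D-series; mu = 7 gives D_7.

Type D_{7}, Milnor number mu = 7.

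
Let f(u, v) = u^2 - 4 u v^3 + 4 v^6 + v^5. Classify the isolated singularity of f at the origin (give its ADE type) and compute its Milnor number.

The Hessian of f at 0 has rank 1. Corank 1: A-series; mu = 4 gives A_4.

Type A_4, Milnor number mu = 4.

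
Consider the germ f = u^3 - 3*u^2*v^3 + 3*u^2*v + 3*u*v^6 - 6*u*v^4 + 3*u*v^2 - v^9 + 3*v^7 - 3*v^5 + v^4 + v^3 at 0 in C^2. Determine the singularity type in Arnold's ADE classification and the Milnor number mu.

Type E_6, Milnor number mu = 6.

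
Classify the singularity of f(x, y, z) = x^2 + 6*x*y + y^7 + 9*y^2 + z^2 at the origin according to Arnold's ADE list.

A_6

The Hessian of f at 0 has rank 2. Corank 1: A-series; mu = 6 gives A_6.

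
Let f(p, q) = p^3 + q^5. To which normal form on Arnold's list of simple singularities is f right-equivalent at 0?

E8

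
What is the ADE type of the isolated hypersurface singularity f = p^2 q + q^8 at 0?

D9

The Hessian of f at 0 has rank 0. Corank 2; j^3 = p^2*q has shape L^2 M (L != M), so D-series; mu = 9 gives D_9.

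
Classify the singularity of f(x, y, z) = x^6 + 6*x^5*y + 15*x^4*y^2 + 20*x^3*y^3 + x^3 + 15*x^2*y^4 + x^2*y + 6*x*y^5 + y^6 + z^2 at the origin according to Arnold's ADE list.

The Hessian of f at 0 has rank 1. Corank 2; j^3 = x^2*(x + y) has shape L^2 M (L != M), so D-series; mu = 7 gives D_7.

D_{7}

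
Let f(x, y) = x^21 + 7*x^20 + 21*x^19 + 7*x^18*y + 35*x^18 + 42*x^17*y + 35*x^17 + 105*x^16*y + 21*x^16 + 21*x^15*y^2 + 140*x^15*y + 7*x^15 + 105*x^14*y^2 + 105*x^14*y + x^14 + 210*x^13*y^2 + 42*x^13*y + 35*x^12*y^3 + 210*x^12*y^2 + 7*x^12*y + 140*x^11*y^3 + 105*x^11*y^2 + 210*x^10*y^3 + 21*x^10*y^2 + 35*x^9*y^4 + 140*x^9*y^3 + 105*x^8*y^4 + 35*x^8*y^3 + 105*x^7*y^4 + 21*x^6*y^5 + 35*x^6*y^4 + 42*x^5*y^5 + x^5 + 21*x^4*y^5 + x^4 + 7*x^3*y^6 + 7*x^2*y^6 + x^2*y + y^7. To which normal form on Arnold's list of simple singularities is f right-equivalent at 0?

D_8

The Hessian of f at 0 has rank 0. Corank 2; j^3 = x^2*y has shape L^2 M (L != M), so D-series; mu = 8 gives D_8.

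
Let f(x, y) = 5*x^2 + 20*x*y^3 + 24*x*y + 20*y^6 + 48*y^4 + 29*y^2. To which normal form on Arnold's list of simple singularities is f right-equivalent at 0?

A1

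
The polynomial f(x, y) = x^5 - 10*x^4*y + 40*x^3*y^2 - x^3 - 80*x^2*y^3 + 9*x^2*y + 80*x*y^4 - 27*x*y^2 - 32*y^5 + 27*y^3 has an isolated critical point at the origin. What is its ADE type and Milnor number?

The Hessian of f at 0 is [[0, 0], [0, 0]] with rank 0, so corank 2. A Groebner basis of the Jacobian ideal J(f) in C{x,y} is {y^5, x*y^3 - 11*y^4/4, x^2 - 6*x*y + 9*y^2}; counting standard monomials gives mu = 8. Corank 2; j^3 = -(x - 3*y)^3 is a perfect cube, so E-series; the 5-jet and mu = 8 give E_8.

Type E_8, Milnor number mu = 8.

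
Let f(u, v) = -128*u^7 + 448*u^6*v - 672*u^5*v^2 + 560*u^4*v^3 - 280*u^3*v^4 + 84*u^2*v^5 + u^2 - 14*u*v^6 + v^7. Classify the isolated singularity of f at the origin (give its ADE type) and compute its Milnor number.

Type A_{6}, Milnor number mu = 6.

The Hessian of f at 0 has rank 1. Corank 1: A-series; mu = 6 gives A_6.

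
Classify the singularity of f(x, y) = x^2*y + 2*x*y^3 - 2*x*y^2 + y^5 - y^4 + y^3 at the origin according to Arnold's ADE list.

D_{5}

The Hessian of f at 0 has rank 0. Corank 2; j^3 = y*(x - y)^2 has shape L^2 M (L != M), so D-series; mu = 5 gives D_5.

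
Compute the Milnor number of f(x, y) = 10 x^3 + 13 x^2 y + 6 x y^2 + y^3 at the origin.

The Hessian of f at 0 has rank 0. Corank 2; j^3 = (2*x + y)*(5*x^2 + 4*x*y + y^2) splits into three distinct lines over C (the quadratic factor has nonzero discriminant), so D_4.

4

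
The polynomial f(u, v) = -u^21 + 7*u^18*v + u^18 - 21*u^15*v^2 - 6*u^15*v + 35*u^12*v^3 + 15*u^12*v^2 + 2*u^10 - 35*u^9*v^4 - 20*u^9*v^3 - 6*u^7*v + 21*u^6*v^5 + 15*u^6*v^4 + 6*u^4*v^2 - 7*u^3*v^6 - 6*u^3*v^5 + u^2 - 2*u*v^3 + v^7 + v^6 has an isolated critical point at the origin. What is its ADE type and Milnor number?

Type A6, Milnor number mu = 6.

The Hessian of f at 0 has rank 1. Corank 1: A-series; mu = 6 gives A_6.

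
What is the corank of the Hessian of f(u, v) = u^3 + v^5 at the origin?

Hessian at 0 has rank 0.

2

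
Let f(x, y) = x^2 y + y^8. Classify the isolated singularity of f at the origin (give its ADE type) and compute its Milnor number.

Type D9, Milnor number mu = 9.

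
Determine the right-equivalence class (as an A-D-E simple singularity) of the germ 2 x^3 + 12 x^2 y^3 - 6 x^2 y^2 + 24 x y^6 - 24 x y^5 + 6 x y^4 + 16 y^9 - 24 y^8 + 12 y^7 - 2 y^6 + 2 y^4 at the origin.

E6

The Hessian of f at 0 is [[0, 0], [0, 0]] with rank 0, so corank 2. A Groebner basis of the Jacobian ideal J(f) in C{x,y} is {x^3, x^2*y, -x^2/2 + x*y^2, y^3}; counting standard monomials gives mu = 6. Corank 2; j^3 = 2*x^3 is a perfect cube, so E-series; the 4-jet and mu = 6 give E_6.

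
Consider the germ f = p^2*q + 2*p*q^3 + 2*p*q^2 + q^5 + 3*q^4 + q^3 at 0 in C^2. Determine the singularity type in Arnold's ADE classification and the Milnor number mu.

Type D5, Milnor number mu = 5.

The Hessian of f at 0 is [[0, 0], [0, 0]] with rank 0, so corank 2. A Groebner basis of the Jacobian ideal J(f) in C{p,q} is {p*q^2 - p*q - q^2, p*q + q^3 + q^2, p^2 - 2*p*q - 3*q^2}; counting standard monomials gives mu = 5. Corank 2; j^3 = q*(p + q)^2 has shape L^2 M (L != M), so D-series; mu = 5 gives D_5.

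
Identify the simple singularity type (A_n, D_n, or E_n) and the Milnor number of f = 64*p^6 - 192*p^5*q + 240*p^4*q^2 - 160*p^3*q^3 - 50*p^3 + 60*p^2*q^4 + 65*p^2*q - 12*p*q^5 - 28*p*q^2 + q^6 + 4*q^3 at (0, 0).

Type D_7, Milnor number mu = 7.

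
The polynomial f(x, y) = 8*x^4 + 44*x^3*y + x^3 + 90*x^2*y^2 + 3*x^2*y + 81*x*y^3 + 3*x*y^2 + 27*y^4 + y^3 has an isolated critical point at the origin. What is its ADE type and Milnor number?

The Hessian of f at 0 is [[0, 0], [0, 0]] with rank 0, so corank 2. A Groebner basis of the Jacobian ideal J(f) in C{x,y} is {3*x^2/4 + 3*x*y/2 + y^4 + y^3/4 + 3*y^2/4, x^3 + 15*x^2/4 + 15*x*y/2 + 9*y^3/4 + 15*y^2/4, x^2*y - 9*x^2/4 - 9*x*y/2 - 7*y^3/4 - 9*y^2/4, x^2 + x*y^2 + 2*x*y + 4*y^3/3 + y^2}; counting standard monomials gives mu = 7. Corank 2; j^3 = (x + y)^3 is a perfect cube, so E-series; the 4-jet and mu = 7 give E_7.

Type E7, Milnor number mu = 7.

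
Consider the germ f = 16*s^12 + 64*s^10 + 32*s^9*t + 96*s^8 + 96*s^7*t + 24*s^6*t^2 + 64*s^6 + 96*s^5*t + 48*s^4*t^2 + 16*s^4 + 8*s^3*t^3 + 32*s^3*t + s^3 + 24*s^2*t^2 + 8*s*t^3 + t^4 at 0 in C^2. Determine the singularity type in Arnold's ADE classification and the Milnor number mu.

Type E6, Milnor number mu = 6.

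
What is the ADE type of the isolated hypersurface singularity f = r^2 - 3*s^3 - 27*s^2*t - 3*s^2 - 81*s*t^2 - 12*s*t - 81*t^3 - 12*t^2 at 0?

A2

The Hessian of f at 0 is [[-6, -12, 0], [-12, -24, 0], [0, 0, 2]] with rank 2, so corank 1. A Groebner basis of the Jacobian ideal J(f) in C{s,t,r} is {t^2, s + 2*t, r}; counting standard monomials gives mu = 2. Corank 1: A-series; mu = 2 gives A_2.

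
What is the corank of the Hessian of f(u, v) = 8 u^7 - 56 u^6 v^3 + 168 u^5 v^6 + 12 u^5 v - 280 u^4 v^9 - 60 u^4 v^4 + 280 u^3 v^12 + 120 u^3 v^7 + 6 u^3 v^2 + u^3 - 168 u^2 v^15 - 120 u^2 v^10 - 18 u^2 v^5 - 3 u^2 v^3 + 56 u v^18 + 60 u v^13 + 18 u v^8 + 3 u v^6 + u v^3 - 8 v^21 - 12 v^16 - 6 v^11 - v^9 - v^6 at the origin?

Hessian at 0 has rank 0.

2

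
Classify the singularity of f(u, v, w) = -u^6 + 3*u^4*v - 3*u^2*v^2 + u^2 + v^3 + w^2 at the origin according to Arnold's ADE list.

A2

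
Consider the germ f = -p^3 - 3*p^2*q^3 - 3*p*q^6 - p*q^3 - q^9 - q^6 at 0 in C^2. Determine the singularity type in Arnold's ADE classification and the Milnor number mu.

Type E_{7}, Milnor number mu = 7.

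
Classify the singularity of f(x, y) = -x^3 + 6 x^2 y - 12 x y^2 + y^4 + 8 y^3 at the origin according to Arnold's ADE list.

The Hessian of f at 0 is [[0, 0], [0, 0]] with rank 0, so corank 2. A Groebner basis of the Jacobian ideal J(f) in C{x,y} is {y^3, x^2 - 4*x*y + 4*y^2}; counting standard monomials gives mu = 6. Corank 2; j^3 = -(x - 2*y)^3 is a perfect cube, so E-series; the 4-jet and mu = 6 give E_6.

E6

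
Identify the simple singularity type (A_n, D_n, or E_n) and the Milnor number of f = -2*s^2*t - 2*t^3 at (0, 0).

Type D4, Milnor number mu = 4.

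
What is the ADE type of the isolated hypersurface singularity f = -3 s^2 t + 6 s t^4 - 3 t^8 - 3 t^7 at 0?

D9

The Hessian of f at 0 has rank 0. Corank 2; j^3 = -3*s^2*t has shape L^2 M (L != M), so D-series; mu = 9 gives D_9.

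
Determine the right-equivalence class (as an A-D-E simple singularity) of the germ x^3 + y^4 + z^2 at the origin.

The Hessian of f at 0 is [[0, 0, 0], [0, 0, 0], [0, 0, 2]] with rank 1, so corank 2. A Groebner basis of the Jacobian ideal J(f) in C{x,y,z} is {y^3, x^2, z}; counting standard monomials gives mu = 6. Corank 2; j^3 = x^3 is a perfect cube, so E-series; the 4-jet and mu = 6 give E_6.

E_6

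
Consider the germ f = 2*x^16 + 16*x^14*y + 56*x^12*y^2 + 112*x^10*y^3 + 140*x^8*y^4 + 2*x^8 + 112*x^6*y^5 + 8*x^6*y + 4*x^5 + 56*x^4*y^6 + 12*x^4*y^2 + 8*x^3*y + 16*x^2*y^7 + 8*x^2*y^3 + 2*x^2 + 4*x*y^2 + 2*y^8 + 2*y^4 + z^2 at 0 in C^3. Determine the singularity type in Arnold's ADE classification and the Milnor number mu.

Type A_7, Milnor number mu = 7.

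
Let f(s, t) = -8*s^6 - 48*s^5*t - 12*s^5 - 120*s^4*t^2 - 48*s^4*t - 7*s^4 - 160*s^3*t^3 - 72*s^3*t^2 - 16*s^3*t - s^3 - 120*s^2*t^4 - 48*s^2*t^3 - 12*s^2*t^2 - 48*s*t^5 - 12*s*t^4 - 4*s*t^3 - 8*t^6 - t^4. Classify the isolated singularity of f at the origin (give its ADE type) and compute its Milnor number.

Type E6, Milnor number mu = 6.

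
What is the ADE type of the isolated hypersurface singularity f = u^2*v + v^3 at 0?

The Hessian of f at 0 has rank 0. Corank 2; j^3 = v*(u^2 + v^2) splits into three distinct lines over C (the quadratic factor has nonzero discriminant), so D_4.

D_4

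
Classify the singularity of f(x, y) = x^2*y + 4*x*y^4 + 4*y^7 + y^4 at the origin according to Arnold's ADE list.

D_5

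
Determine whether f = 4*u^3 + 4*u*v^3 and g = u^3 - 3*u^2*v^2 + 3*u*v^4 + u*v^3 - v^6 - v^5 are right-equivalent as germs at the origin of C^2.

Yes.

The Hessian of f at 0 is [[0, 0], [0, 0]] with rank 0, so corank 2. A Groebner basis of the Jacobian ideal J(f) in C{u,v} is {u^3, u*v^2, 3*u^2 + v^3}; counting standard monomials gives mu = 7. Corank 2; j^3 = 4*u^3 is a perfect cube, so E-series; the 4-jet and mu = 7 give E_7. The Hessian of g at 0 is [[0, 0], [0, 0]] with rank 0, so corank 2. A Groebner basis of the Jacobian ideal J(g) in C{u,v} is {-u^2 + v^4 - v^3/3, u^3, u^2*v + u^2/3 + v^3/9, -u^2 + u*v^2 - v^3/3}; counting standard monomials gives mu = 7. Corank 2; j^3 = u^3 is a perfect cube, so E-series; the 4-jet and mu = 7 give E_7. Both have type E_7, hence right-equivalent.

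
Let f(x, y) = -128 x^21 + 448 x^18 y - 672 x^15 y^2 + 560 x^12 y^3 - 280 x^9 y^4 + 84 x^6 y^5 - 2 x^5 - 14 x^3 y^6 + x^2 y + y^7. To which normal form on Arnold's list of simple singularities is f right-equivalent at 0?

The Hessian of f at 0 is [[0, 0], [0, 0]] with rank 0, so corank 2. A Groebner basis of the Jacobian ideal J(f) in C{x,y} is {x^2/7 + y^6, x^3, x*y}; counting standard monomials gives mu = 8. Corank 2; j^3 = x^2*y has shape L^2 M (L != M), so D-series; mu = 8 gives D_8.

D8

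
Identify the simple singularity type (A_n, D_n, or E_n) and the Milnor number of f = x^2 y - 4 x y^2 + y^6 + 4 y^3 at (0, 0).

The Hessian of f at 0 has rank 0. Corank 2; j^3 = y*(x - 2*y)^2 has shape L^2 M (L != M), so D-series; mu = 7 gives D_7.

Type D_7, Milnor number mu = 7.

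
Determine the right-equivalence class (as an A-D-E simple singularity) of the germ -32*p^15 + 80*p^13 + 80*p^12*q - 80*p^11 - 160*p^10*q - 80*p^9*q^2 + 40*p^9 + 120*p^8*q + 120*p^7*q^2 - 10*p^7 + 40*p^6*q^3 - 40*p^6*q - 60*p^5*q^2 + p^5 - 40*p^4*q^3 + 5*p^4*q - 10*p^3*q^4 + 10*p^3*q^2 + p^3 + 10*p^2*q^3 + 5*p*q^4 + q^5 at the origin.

E_{8}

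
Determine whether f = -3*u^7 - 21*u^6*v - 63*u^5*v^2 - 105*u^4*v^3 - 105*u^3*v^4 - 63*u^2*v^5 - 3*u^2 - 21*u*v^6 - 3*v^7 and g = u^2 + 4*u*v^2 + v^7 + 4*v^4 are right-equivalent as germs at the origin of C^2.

The Hessian of f at 0 has rank 1. Corank 1: A-series; mu = 6 gives A_6. The Hessian of g at 0 has rank 1. Corank 1: A-series; mu = 6 gives A_6. Both have type A_6, hence right-equivalent.

Yes.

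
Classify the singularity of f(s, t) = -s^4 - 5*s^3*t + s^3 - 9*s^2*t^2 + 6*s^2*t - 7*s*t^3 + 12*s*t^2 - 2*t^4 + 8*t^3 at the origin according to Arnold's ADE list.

E7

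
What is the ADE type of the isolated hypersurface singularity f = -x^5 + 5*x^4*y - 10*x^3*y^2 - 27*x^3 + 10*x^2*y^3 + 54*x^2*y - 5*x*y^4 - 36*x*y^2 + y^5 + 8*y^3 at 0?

E_8

The Hessian of f at 0 is [[0, 0], [0, 0]] with rank 0, so corank 2. A Groebner basis of the Jacobian ideal J(f) in C{x,y} is {y^5, x*y^3 - 3*y^4/4, x^2 - 4*x*y/3 + 4*y^2/9}; counting standard monomials gives mu = 8. Corank 2; j^3 = -(3*x - 2*y)^3 is a perfect cube, so E-series; the 5-jet and mu = 8 give E_8.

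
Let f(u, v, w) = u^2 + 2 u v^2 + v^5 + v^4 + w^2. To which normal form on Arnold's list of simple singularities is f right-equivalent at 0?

A_4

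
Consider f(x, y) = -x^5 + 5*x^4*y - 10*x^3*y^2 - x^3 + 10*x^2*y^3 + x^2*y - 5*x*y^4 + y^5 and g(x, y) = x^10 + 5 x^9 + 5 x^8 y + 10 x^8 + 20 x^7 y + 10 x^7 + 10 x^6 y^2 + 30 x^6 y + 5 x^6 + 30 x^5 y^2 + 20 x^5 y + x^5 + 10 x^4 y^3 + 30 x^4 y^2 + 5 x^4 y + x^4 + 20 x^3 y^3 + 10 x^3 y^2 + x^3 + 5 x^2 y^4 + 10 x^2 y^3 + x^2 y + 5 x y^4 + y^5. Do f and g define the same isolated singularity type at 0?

The Hessian of f at 0 has rank 0. Corank 2; j^3 = -x^2*(x - y) has shape L^2 M (L != M), so D-series; mu = 6 gives D_6. The Hessian of g at 0 has rank 0. Corank 2; j^3 = x^2*(x + y) has shape L^2 M (L != M), so D-series; mu = 6 gives D_6. Both have type D_6, hence right-equivalent.

Yes.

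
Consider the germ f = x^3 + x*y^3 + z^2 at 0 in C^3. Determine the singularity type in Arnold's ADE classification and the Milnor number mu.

The Hessian of f at 0 has rank 1. Corank 2; j^3 = x^3 is a perfect cube, so E-series; the 4-jet and mu = 7 give E_7.

Type E_{7}, Milnor number mu = 7.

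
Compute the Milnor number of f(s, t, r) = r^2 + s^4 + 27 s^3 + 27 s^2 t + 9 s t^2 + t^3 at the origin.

6

The Hessian of f at 0 has rank 1. Corank 2; j^3 = (3*s + t)^3 is a perfect cube, so E-series; the 4-jet and mu = 6 give E_6.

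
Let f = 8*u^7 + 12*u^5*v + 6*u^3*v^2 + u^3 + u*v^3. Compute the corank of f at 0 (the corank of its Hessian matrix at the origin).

2

The Hessian at 0 is [[0, 0], [0, 0]] of rank 0; hence corank 2.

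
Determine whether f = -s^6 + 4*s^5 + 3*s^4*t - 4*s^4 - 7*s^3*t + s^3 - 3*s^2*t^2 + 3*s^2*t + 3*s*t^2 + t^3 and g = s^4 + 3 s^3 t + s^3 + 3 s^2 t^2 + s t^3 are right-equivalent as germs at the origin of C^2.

Yes.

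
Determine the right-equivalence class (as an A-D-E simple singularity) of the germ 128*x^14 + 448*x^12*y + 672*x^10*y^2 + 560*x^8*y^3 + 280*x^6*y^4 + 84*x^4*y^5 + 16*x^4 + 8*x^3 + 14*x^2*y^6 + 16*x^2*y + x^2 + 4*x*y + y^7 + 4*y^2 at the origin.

A_6

The Hessian of f at 0 is [[2, 4], [4, 8]] with rank 1, so corank 1. A Groebner basis of the Jacobian ideal J(f) in C{x,y} is {7*x*y/192 - 5*x/3072 + y^4 + y^3/6 + 3*y^2/64 - 5*y/1536, x*y^2 - x*y/6 + x/192 + 2*y^3/3 - y^2/4 + y/96, x^2 + x/4 + y/2}; counting standard monomials gives mu = 6. Corank 1: A-series; mu = 6 gives A_6.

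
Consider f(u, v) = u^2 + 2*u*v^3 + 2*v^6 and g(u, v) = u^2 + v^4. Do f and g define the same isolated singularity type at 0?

The Hessian of f at 0 has rank 1. Corank 1: A-series; mu = 5 gives A_5. The Hessian of g at 0 has rank 1. Corank 1: A-series; mu = 3 gives A_3. f is A_5 but g is A_3, hence not right-equivalent.

No.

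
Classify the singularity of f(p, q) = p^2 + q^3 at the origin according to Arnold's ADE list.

The Hessian of f at 0 is [[2, 0], [0, 0]] with rank 1, so corank 1. A Groebner basis of the Jacobian ideal J(f) in C{p,q} is {q^2, p}; counting standard monomials gives mu = 2. Corank 1: A-series; mu = 2 gives A_2.

A_{2}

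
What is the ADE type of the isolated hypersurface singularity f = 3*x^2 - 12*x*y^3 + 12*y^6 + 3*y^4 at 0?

A_{3}

The Hessian of f at 0 has rank 1. Corank 1: A-series; mu = 3 gives A_3.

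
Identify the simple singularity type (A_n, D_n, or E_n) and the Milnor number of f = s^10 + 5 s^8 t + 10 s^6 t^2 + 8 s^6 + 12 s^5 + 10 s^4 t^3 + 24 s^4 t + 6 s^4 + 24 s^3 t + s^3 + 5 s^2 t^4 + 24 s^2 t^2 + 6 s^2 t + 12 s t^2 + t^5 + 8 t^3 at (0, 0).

The Hessian of f at 0 has rank 0. Corank 2; j^3 = (s + 2*t)^3 is a perfect cube, so E-series; the 5-jet and mu = 8 give E_8.

Type E_8, Milnor number mu = 8.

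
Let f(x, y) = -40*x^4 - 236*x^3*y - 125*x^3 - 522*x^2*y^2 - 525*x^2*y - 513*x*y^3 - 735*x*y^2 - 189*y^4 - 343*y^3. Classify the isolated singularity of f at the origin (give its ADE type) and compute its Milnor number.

The Hessian of f at 0 has rank 0. Corank 2; j^3 = -(5*x + 7*y)^3 is a perfect cube, so E-series; the 4-jet and mu = 7 give E_7.

Type E7, Milnor number mu = 7.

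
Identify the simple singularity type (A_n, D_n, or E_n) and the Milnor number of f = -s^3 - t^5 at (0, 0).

Type E8, Milnor number mu = 8.

The Hessian of f at 0 has rank 0. Corank 2; j^3 = -s^3 is a perfect cube, so E-series; the 5-jet and mu = 8 give E_8.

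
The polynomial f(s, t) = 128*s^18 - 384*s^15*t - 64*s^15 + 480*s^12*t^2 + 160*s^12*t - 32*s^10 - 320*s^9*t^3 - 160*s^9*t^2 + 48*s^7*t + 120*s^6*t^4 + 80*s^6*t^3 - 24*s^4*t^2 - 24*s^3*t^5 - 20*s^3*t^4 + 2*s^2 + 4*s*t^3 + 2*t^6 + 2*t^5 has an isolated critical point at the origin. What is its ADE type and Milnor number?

The Hessian of f at 0 has rank 1. Corank 1: A-series; mu = 4 gives A_4.

Type A4, Milnor number mu = 4.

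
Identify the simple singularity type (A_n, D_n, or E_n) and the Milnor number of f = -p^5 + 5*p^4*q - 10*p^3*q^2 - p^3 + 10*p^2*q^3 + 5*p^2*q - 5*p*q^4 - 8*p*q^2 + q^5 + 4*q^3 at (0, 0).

Type D_6, Milnor number mu = 6.

The Hessian of f at 0 has rank 0. Corank 2; j^3 = -(p - 2*q)^2*(p - q) has shape L^2 M (L != M), so D-series; mu = 6 gives D_6.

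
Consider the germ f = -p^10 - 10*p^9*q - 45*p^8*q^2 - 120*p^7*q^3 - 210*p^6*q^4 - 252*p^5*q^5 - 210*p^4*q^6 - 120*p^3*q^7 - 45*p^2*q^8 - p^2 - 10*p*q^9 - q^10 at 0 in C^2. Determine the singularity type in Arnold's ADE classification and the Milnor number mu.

Type A_{9}, Milnor number mu = 9.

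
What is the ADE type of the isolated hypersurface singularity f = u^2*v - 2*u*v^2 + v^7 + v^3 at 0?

The Hessian of f at 0 has rank 0. Corank 2; j^3 = v*(u - v)^2 has shape L^2 M (L != M), so D-series; mu = 8 gives D_8.

D_8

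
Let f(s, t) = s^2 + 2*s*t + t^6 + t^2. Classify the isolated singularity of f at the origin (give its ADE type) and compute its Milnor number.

The Hessian of f at 0 is [[2, 2], [2, 2]] with rank 1, so corank 1. A Groebner basis of the Jacobian ideal J(f) in C{s,t} is {t^5, s + t}; counting standard monomials gives mu = 5. Corank 1: A-series; mu = 5 gives A_5.

Type A5, Milnor number mu = 5.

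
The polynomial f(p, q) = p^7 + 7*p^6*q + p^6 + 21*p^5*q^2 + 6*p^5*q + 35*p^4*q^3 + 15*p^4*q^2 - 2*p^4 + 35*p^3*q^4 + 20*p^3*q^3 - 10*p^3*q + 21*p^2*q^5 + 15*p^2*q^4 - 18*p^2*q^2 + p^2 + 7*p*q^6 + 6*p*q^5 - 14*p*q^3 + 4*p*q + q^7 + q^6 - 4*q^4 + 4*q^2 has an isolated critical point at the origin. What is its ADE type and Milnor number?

Type A_{6}, Milnor number mu = 6.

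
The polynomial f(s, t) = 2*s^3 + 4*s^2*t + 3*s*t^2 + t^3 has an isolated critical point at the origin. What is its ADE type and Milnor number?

Type D_{4}, Milnor number mu = 4.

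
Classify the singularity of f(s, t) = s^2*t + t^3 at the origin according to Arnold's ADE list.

D4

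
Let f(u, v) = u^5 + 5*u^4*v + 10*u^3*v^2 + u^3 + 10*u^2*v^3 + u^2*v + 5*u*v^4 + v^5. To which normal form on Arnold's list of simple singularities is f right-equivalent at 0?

D_6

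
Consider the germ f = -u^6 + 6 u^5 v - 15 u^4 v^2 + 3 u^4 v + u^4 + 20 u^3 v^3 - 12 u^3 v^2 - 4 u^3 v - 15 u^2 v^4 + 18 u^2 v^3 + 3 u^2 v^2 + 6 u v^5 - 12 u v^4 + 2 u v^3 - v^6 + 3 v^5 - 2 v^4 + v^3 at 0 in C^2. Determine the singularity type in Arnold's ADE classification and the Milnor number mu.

Type E_6, Milnor number mu = 6.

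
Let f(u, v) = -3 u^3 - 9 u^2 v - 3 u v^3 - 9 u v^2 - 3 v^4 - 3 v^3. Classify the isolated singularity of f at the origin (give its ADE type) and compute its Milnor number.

Type E_{7}, Milnor number mu = 7.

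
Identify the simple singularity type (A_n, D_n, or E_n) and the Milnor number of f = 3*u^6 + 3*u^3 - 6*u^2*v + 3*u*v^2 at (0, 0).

The Hessian of f at 0 is [[0, 0], [0, 0]] with rank 0, so corank 2. A Groebner basis of the Jacobian ideal J(f) in C{u,v} is {-u*v/6 + v^5 + v^2/6, u*v^2 - v^3, u^2 - u*v}; counting standard monomials gives mu = 7. Corank 2; j^3 = 3*u*(u - v)^2 has shape L^2 M (L != M), so D-series; mu = 7 gives D_7.

Type D_7, Milnor number mu = 7.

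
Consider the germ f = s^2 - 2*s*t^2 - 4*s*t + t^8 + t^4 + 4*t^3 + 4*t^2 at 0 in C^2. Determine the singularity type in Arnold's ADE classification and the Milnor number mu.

Type A7, Milnor number mu = 7.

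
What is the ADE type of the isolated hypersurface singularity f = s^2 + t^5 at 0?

The Hessian of f at 0 is [[2, 0], [0, 0]] with rank 1, so corank 1. A Groebner basis of the Jacobian ideal J(f) in C{s,t} is {t^4, s}; counting standard monomials gives mu = 4. Corank 1: A-series; mu = 4 gives A_4.

A4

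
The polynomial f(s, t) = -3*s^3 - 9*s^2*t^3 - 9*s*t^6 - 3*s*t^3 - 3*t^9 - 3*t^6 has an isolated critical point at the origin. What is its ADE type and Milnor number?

The Hessian of f at 0 has rank 0. Corank 2; j^3 = -3*s^3 is a perfect cube, so E-series; the 4-jet and mu = 7 give E_7.

Type E7, Milnor number mu = 7.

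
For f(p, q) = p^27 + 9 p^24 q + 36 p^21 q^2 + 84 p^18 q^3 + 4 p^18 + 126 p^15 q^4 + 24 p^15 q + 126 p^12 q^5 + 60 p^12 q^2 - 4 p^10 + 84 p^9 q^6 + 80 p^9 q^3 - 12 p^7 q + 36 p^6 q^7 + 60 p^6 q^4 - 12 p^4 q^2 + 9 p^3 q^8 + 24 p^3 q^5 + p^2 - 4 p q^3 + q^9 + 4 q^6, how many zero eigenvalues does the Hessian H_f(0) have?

1

The Hessian at 0 is [[2, 0], [0, 0]] of rank 1; hence corank 1.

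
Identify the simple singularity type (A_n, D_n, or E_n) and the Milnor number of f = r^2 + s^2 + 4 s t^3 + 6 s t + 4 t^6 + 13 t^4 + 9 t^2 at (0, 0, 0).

The Hessian of f at 0 has rank 2. Corank 1: A-series; mu = 3 gives A_3.

Type A_{3}, Milnor number mu = 3.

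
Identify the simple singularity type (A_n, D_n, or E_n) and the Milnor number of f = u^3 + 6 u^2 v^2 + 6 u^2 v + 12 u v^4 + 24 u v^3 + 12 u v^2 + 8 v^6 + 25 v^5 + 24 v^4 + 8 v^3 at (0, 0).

Type E_8, Milnor number mu = 8.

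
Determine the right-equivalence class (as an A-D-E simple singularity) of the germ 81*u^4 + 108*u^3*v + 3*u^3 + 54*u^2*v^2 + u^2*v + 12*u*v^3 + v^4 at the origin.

D_{5}

The Hessian of f at 0 is [[0, 0], [0, 0]] with rank 0, so corank 2. A Groebner basis of the Jacobian ideal J(f) in C{u,v} is {u*v^2, -u*v/12 + v^3, u^2 + u*v/3}; counting standard monomials gives mu = 5. Corank 2; j^3 = u^2*(3*u + v) has shape L^2 M (L != M), so D-series; mu = 5 gives D_5.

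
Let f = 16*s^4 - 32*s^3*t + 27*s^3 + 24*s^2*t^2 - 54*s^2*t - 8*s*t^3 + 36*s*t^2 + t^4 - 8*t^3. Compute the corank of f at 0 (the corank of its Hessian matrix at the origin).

2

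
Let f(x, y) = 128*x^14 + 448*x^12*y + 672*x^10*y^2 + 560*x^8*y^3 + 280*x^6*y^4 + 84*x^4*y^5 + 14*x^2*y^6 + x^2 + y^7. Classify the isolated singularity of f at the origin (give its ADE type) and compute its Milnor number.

Type A6, Milnor number mu = 6.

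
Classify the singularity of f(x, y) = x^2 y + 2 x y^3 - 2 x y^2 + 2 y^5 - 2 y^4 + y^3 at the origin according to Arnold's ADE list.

D_6

The Hessian of f at 0 has rank 0. Corank 2; j^3 = y*(x - y)^2 has shape L^2 M (L != M), so D-series; mu = 6 gives D_6.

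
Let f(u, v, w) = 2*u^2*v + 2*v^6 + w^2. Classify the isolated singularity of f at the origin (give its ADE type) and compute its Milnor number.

Type D_{7}, Milnor number mu = 7.

The Hessian of f at 0 has rank 1. Corank 2; j^3 = 2*u^2*v has shape L^2 M (L != M), so D-series; mu = 7 gives D_7.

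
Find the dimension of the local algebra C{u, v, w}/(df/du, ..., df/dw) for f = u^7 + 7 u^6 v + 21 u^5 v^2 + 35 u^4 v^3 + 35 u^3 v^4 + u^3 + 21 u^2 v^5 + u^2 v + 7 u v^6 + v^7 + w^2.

The Hessian of f at 0 has rank 1. Corank 2; j^3 = u^2*(u + v) has shape L^2 M (L != M), so D-series; mu = 8 gives D_8.

8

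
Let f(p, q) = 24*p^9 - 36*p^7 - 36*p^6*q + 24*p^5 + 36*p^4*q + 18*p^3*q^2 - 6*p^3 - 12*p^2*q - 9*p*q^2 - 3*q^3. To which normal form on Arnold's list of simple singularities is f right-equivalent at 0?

The Hessian of f at 0 has rank 0. Corank 2; j^3 = -3*(p + q)*(2*p^2 + 2*p*q + q^2) splits into three distinct lines over C (the quadratic factor has nonzero discriminant), so D_4.

D_{4}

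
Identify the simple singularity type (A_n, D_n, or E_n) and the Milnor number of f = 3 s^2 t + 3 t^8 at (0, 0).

Type D_{9}, Milnor number mu = 9.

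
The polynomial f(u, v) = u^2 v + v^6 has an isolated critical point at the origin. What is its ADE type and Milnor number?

Type D_7, Milnor number mu = 7.

The Hessian of f at 0 has rank 0. Corank 2; j^3 = u^2*v has shape L^2 M (L != M), so D-series; mu = 7 gives D_7.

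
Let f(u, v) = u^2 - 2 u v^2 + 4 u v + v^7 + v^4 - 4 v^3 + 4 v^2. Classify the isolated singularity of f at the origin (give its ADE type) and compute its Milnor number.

Type A_{6}, Milnor number mu = 6.

The Hessian of f at 0 has rank 1. Corank 1: A-series; mu = 6 gives A_6.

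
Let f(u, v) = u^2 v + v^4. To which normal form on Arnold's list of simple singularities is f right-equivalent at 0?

The Hessian of f at 0 is [[0, 0], [0, 0]] with rank 0, so corank 2. A Groebner basis of the Jacobian ideal J(f) in C{u,v} is {u^3, u^2/4 + v^3, u*v}; counting standard monomials gives mu = 5. Corank 2; j^3 = u^2*v has shape L^2 M (L != M), so D-series; mu = 5 gives D_5.

D5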